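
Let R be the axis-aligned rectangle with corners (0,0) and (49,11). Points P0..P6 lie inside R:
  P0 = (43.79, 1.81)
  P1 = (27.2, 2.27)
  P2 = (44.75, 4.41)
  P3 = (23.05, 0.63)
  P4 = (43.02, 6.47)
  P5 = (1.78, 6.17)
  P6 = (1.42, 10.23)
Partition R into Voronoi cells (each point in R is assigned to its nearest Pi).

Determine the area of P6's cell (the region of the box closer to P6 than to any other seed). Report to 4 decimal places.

Area of P6's cell: 33.0572

1. box [0,49]×[0,11]: [(0, 0) (49, 0) (49, 11) (0, 11)]
2. ⊥bis P6·P0 via (22.605,6.02): [(0, 0) (21.4087, 0) (23.5947, 11) (0, 11)]  |A|=247.5183
3. ⊥bis P6·P1 via (14.31,6.25): [(0, 0) (12.3802, 0) (15.7766, 11) (0, 11)]  |A|=154.8627
4. ⊥bis P6·P2 via (23.085,7.32): [(0, 0) (12.3802, 0) (15.7766, 11) (0, 11)]  |A|=154.8627
5. ⊥bis P6·P3 via (12.235,5.43): [(0, 0) (9.825, 0) (14.7071, 11) (0, 11)]  |A|=134.9267
6. ⊥bis P6·P4 via (22.22,8.35): [(0, 0) (9.825, 0) (14.7071, 11) (0, 11)]  |A|=134.9267
7. ⊥bis P6·P5 via (1.6,8.2): [(0, 8.0581) (13.9504, 9.2951) (14.7071, 11) (0, 11)]  |A|=33.0572
8. canonical 4-gon: [(0, 8.0581) (13.9504, 9.2951) (14.7071, 11) (0, 11)]
9. shoelace: 33.0572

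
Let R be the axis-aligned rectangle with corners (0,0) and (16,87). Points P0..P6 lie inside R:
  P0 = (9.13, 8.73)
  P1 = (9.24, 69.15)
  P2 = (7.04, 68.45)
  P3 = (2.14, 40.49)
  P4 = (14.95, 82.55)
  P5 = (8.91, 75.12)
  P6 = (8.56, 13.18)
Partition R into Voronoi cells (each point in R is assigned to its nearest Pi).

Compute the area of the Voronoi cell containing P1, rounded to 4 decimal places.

Area of P1's cell: 114.7577

1. box [0,16]×[0,87]: [(0, 0) (16, 0) (16, 87) (0, 87)]
2. ⊥bis P1·P0 via (9.185,38.94): [(0, 38.9567) (16, 38.9276) (16, 87) (0, 87)]  |A|=768.9255
3. ⊥bis P1·P2 via (8.14,68.8): [(16, 44.0971) (16, 87) (2.3491, 87)]  |A|=292.8315
4. ⊥bis P1·P3 via (5.69,54.82): [(13.1785, 52.9649) (16, 52.2659) (16, 87) (2.3491, 87)]  |A|=281.3072
5. ⊥bis P1·P4 via (12.095,75.85): [(4.9246, 78.9054) (13.1785, 52.9649) (16, 52.2659) (16, 74.186)]  |A|=155.0983
6. ⊥bis P1·P5 via (9.075,72.135): [(7.1134, 72.0266) (13.1785, 52.9649) (16, 52.2659) (16, 72.5178)]  |A|=114.7577
7. ⊥bis P1·P6 via (8.9,41.165): [(7.1134, 72.0266) (13.1785, 52.9649) (16, 52.2659) (16, 72.5178)]  |A|=114.7577
8. canonical 4-gon: [(7.1134, 72.0266) (13.1785, 52.9649) (16, 52.2659) (16, 72.5178)]
9. shoelace: 114.7577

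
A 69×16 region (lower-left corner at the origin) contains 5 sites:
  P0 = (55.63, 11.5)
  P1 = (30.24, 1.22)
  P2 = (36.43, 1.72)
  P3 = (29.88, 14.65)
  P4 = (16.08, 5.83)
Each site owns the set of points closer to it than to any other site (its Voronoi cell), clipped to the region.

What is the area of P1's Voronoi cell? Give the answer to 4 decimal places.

Area of P1's cell: 77.6923

1. box [0,69]×[0,16]: [(0, 0) (69, 0) (69, 16) (0, 16)]
2. ⊥bis P1·P0 via (42.935,6.36): [(0, 0) (45.5101, 0) (39.0319, 16) (0, 16)]  |A|=676.3358
3. ⊥bis P1·P2 via (33.335,1.47): [(0, 0) (33.4537, 0) (32.1613, 16) (0, 16)]  |A|=524.9206
4. ⊥bis P1·P3 via (30.06,7.935): [(0, 7.1292) (0, 0) (33.4537, 0) (32.8068, 8.0086)]  |A|=250.9029
5. ⊥bis P1·P4 via (23.16,3.525): [(24.5476, 7.7872) (22.0124, 0) (33.4537, 0) (32.8068, 8.0086)]  |A|=77.6923
6. canonical 4-gon: [(24.5476, 7.7872) (22.0124, 0) (33.4537, 0) (32.8068, 8.0086)]
7. shoelace: 77.6923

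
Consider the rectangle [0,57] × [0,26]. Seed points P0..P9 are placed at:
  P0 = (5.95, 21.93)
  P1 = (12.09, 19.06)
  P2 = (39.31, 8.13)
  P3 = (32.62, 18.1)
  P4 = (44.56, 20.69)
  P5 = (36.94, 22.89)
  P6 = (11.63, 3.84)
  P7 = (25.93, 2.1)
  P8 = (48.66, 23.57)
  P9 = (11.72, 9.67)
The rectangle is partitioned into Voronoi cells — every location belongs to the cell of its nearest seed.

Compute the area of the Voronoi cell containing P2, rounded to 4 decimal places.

Area of P2's cell: 296.4297

1. box [0,57]×[0,26]: [(0, 0) (57, 0) (57, 26) (0, 26)]
2. ⊥bis P2·P0 via (22.63,15.03): [(16.4126, 0) (57, 0) (57, 26) (27.1679, 26)]  |A|=915.4535
3. ⊥bis P2·P1 via (25.7,13.595): [(20.241, 0) (57, 0) (57, 26) (30.6811, 26)]  |A|=820.0119
4. ⊥bis P2·P3 via (35.965,13.115): [(21.6503, 3.5096) (20.241, 0) (57, 0) (57, 26) (55.1673, 26)]  |A|=544.6606
5. ⊥bis P2·P4 via (41.935,14.41): [(39.4456, 15.4505) (21.6503, 3.5096) (20.241, 0) (57, 0) (57, 8.1129)]  |A|=377.9954
6. ⊥bis P2·P5 via (38.125,15.51): [(39.4456, 15.4505) (21.6503, 3.5096) (20.241, 0) (57, 0) (57, 8.1129)]  |A|=377.9954
7. ⊥bis P2·P6 via (25.47,5.985): [(39.4456, 15.4505) (25.4577, 6.0645) (26.3976, 0) (57, 0) (57, 8.1129)]  |A|=354.4462
8. ⊥bis P2·P7 via (32.62,5.115): [(39.4456, 15.4505) (30.6284, 9.5341) (34.9252, 0) (57, 0) (57, 8.1129)]  |A|=296.4853
9. ⊥bis P2·P8 via (43.985,15.85): [(56.2301, 8.4347) (39.4456, 15.4505) (30.6284, 9.5341) (34.9252, 0) (57, 0) (57, 7.9685)]  |A|=296.4297
10. ⊥bis P2·P9 via (25.515,8.9): [(56.2301, 8.4347) (39.4456, 15.4505) (30.6284, 9.5341) (34.9252, 0) (57, 0) (57, 7.9685)]  |A|=296.4297
11. canonical 6-gon: [(56.2301, 8.4347) (39.4456, 15.4505) (30.6284, 9.5341) (34.9252, 0) (57, 0) (57, 7.9685)]
12. shoelace: 296.4297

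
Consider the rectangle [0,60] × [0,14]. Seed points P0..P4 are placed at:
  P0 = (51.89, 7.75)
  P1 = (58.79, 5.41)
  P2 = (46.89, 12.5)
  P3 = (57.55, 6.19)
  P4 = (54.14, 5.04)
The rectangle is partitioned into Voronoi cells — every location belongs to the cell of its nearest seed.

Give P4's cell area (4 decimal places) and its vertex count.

Area of P4's cell: 48.6491 (4 vertices)

1. box [0,60]×[0,14]: [(0, 0) (60, 0) (60, 14) (0, 14)]
2. ⊥bis P4·P0 via (53.015,6.395): [(45.3126, 0) (60, 0) (60, 12.1944)]  |A|=89.5518
3. ⊥bis P4·P1 via (56.465,5.225): [(56.1639, 9.0094) (45.3126, 0) (56.8808, 0)]  |A|=52.1111
4. ⊥bis P4·P2 via (50.515,8.77): [(56.1639, 9.0094) (45.3126, 0) (56.8808, 0)]  |A|=52.1111
5. ⊥bis P4·P3 via (55.845,5.615): [(56.6158, 3.3293) (55.0204, 8.06) (45.3126, 0) (56.8808, 0)]  |A|=48.6491
6. canonical 4-gon: [(56.6158, 3.3293) (55.0204, 8.06) (45.3126, 0) (56.8808, 0)]
7. shoelace: 48.6491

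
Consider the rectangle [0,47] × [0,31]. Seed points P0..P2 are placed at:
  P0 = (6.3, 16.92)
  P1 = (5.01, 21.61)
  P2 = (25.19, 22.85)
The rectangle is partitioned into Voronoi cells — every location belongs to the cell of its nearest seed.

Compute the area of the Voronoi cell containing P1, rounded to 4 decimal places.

1. box [0,47]×[0,31]: [(0, 0) (47, 0) (47, 31) (0, 31)]
2. ⊥bis P1·P0 via (5.655,19.265): [(0, 17.7096) (47, 30.6371) (47, 31) (0, 31)]  |A|=320.8537
3. ⊥bis P1·P2 via (15.1,22.23): [(0, 17.7096) (15.1222, 21.869) (14.5611, 31) (0, 31)]  |A|=166.969
4. canonical 4-gon: [(0, 17.7096) (15.1222, 21.869) (14.5611, 31) (0, 31)]
5. shoelace: 166.969

Area of P1's cell: 166.9690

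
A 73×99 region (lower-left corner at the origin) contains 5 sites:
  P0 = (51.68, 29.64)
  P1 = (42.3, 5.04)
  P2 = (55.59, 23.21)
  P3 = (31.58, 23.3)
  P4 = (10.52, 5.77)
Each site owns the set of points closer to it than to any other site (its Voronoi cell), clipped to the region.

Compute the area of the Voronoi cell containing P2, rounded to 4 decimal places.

1. box [0,73]×[0,99]: [(0, 0) (73, 0) (73, 99) (0, 99)]
2. ⊥bis P2·P0 via (53.635,26.425): [(10.1791, 0) (73, 0) (73, 38.2006)]  |A|=1199.8991
3. ⊥bis P2·P1 via (48.945,14.125): [(41.8916, 19.284) (68.2566, 0) (73, 0) (73, 38.2006)]  |A|=639.915
4. ⊥bis P2·P3 via (43.585,23.255): [(43.5739, 20.307) (43.5655, 18.0597) (68.2566, 0) (73, 0) (73, 38.2006)]  |A|=638.029
5. ⊥bis P2·P4 via (33.055,14.49): [(43.5739, 20.307) (43.5655, 18.0597) (68.2566, 0) (73, 0) (73, 38.2006)]  |A|=638.029
6. canonical 5-gon: [(43.5739, 20.307) (43.5655, 18.0597) (68.2566, 0) (73, 0) (73, 38.2006)]
7. shoelace: 638.029

Area of P2's cell: 638.0290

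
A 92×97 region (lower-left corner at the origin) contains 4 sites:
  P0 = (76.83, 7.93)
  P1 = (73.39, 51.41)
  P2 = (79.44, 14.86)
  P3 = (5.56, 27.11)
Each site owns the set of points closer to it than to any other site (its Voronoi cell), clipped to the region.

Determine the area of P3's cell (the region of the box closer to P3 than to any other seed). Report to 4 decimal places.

1. box [0,92]×[0,97]: [(0, 0) (92, 0) (92, 97) (0, 97)]
2. ⊥bis P3·P0 via (41.195,17.52): [(0, 0) (36.4801, 0) (62.5845, 97) (0, 97)]  |A|=4804.6291
3. ⊥bis P3·P1 via (39.475,39.26): [(0, 0) (36.4801, 0) (43.7981, 27.1927) (18.7897, 97) (0, 97)]  |A|=3276.0333
4. ⊥bis P3·P2 via (42.5,20.985): [(0, 0) (36.4801, 0) (43.0979, 24.5908) (43.6143, 27.7056) (18.7897, 97) (0, 97)]  |A|=3275.6147
5. canonical 6-gon: [(0, 0) (36.4801, 0) (43.0979, 24.5908) (43.6143, 27.7056) (18.7897, 97) (0, 97)]
6. shoelace: 3275.6147

Area of P3's cell: 3275.6147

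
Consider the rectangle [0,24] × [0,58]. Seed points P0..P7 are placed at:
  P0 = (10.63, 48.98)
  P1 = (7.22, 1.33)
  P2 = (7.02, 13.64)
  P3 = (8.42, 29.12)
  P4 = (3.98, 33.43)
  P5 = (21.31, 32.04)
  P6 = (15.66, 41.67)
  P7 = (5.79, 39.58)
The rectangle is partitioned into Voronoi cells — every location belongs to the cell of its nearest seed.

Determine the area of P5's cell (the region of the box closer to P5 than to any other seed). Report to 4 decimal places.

1. box [0,24]×[0,58]: [(0, 0) (24, 0) (24, 58) (0, 58)]
2. ⊥bis P5·P0 via (15.97,40.51): [(0, 30.4415) (0, 0) (24, 0) (24, 45.5726)]  |A|=912.1697
3. ⊥bis P5·P1 via (14.265,16.685): [(0, 30.4415) (0, 23.2299) (24, 12.2185) (24, 45.5726)]  |A|=486.7889
4. ⊥bis P5·P2 via (14.165,22.84): [(2.4159, 31.9647) (24, 15.2018) (24, 45.5726)]  |A|=327.7624
5. ⊥bis P5·P3 via (14.865,30.58): [(13.0347, 38.6594) (17.1421, 20.5279) (24, 15.2018) (24, 45.5726)]  |A|=217.7455
6. ⊥bis P5·P4 via (12.645,32.735): [(13.1247, 38.7162) (13.0978, 38.3809) (17.1421, 20.5279) (24, 15.2018) (24, 45.5726)]  |A|=217.7311
7. ⊥bis P5·P6 via (18.485,36.855): [(14.035, 34.2441) (17.1421, 20.5279) (24, 15.2018) (24, 40.0907)]  |A|=162.7669
8. ⊥bis P5·P7 via (13.55,35.81): [(14.035, 34.2441) (17.1421, 20.5279) (24, 15.2018) (24, 40.0907)]  |A|=162.7669
9. canonical 4-gon: [(14.035, 34.2441) (17.1421, 20.5279) (24, 15.2018) (24, 40.0907)]
10. shoelace: 162.7669

Area of P5's cell: 162.7669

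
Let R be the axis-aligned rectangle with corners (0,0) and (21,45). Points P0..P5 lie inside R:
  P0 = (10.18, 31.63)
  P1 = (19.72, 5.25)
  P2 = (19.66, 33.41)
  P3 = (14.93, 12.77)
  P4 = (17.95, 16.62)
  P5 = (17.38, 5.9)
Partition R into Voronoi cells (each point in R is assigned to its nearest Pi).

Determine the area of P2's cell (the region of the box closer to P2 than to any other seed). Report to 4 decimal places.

Area of P2's cell: 130.7702

1. box [0,21]×[0,45]: [(0, 0) (21, 0) (21, 45) (0, 45)]
2. ⊥bis P2·P0 via (14.92,32.52): [(21, 0.1389) (21, 45) (12.5767, 45)]  |A|=188.9392
3. ⊥bis P2·P1 via (19.69,19.33): [(17.3975, 19.3251) (21, 19.3328) (21, 45) (12.5767, 45)]  |A|=154.3663
4. ⊥bis P2·P3 via (17.295,23.09): [(16.6634, 23.2347) (21, 22.2409) (21, 45) (12.5767, 45)]  |A|=141.0157
5. ⊥bis P2·P4 via (18.805,25.015): [(16.2809, 25.2721) (21, 24.7914) (21, 45) (12.5767, 45)]  |A|=130.7702
6. ⊥bis P2·P5 via (18.52,19.655): [(16.2809, 25.2721) (21, 24.7914) (21, 45) (12.5767, 45)]  |A|=130.7702
7. canonical 4-gon: [(16.2809, 25.2721) (21, 24.7914) (21, 45) (12.5767, 45)]
8. shoelace: 130.7702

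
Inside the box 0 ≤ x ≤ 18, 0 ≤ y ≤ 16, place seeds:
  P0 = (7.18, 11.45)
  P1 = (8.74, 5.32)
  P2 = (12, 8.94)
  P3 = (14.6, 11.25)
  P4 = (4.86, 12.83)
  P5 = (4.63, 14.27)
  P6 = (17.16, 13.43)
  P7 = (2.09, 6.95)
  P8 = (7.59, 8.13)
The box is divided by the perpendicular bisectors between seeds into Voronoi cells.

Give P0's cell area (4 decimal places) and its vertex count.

Area of P0's cell: 24.6714 (7 vertices)

1. box [0,18]×[0,16]: [(0, 0) (18, 0) (18, 16) (0, 16)]
2. ⊥bis P0·P1 via (7.96,8.385): [(0, 6.3593) (18, 10.94) (18, 16) (0, 16)]  |A|=132.306
3. ⊥bis P0·P2 via (9.59,10.195): [(0, 6.3593) (8.7525, 8.5867) (12.6129, 16) (0, 16)]  |A|=88.9419
4. ⊥bis P0·P3 via (10.89,11.35): [(0, 6.3593) (8.7525, 8.5867) (10.9281, 12.7646) (11.0153, 16) (0, 16)]  |A|=86.3575
5. ⊥bis P0·P4 via (6.02,12.14): [(3.042, 7.1334) (8.7525, 8.5867) (10.9281, 12.7646) (11.0153, 16) (8.316, 16)]  |A|=34.8269
6. ⊥bis P0·P5 via (5.905,12.86): [(7.0806, 13.923) (3.042, 7.1334) (8.7525, 8.5867) (10.9281, 12.7646) (11.0153, 16) (9.3775, 16)]  |A|=33.7246
7. ⊥bis P0·P6 via (12.17,12.44): [(7.0806, 13.923) (3.042, 7.1334) (8.7525, 8.5867) (10.9281, 12.7646) (11.0153, 16) (9.3775, 16)]  |A|=33.7246
8. ⊥bis P0·P7 via (4.635,9.2): [(7.0806, 13.923) (4.4175, 9.446) (5.8339, 7.8439) (8.7525, 8.5867) (10.9281, 12.7646) (11.0153, 16) (9.3775, 16)]  |A|=30.985
9. ⊥bis P0·P8 via (7.385,9.79): [(7.0806, 13.923) (4.4175, 9.446) (4.4354, 9.4257) (9.5161, 10.0532) (10.9281, 12.7646) (11.0153, 16) (9.3775, 16)]  |A|=24.6714
10. canonical 7-gon: [(7.0806, 13.923) (4.4175, 9.446) (4.4354, 9.4257) (9.5161, 10.0532) (10.9281, 12.7646) (11.0153, 16) (9.3775, 16)]
11. shoelace: 24.6714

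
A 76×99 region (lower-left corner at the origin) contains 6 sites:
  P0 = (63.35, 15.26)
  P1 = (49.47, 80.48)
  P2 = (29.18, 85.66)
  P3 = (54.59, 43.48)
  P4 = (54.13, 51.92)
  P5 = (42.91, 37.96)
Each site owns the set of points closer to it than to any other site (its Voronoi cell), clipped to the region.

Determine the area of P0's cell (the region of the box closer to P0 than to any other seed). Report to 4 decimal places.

Area of P0's cell: 1103.8441

1. box [0,76]×[0,99]: [(0, 0) (76, 0) (76, 99) (0, 99)]
2. ⊥bis P0·P1 via (56.41,47.87): [(0, 35.8649) (0, 0) (76, 0) (76, 52.0391)]  |A|=3340.3534
3. ⊥bis P0·P2 via (46.265,50.46): [(28.8406, 42.0027) (0, 28.0044) (0, 0) (76, 0) (76, 52.0391)]  |A|=3227.002
4. ⊥bis P0·P3 via (58.97,29.37): [(0, 11.0646) (0, 0) (76, 0) (76, 34.6564)]  |A|=1737.4004
5. ⊥bis P0·P4 via (58.74,33.59): [(0, 11.0646) (0, 0) (76, 0) (76, 34.6564)]  |A|=1737.4004
6. ⊥bis P0·P5 via (53.13,26.61): [(54.7353, 28.0555) (23.5778, 0) (76, 0) (76, 34.6564)]  |A|=1103.8441
7. canonical 4-gon: [(54.7353, 28.0555) (23.5778, 0) (76, 0) (76, 34.6564)]
8. shoelace: 1103.8441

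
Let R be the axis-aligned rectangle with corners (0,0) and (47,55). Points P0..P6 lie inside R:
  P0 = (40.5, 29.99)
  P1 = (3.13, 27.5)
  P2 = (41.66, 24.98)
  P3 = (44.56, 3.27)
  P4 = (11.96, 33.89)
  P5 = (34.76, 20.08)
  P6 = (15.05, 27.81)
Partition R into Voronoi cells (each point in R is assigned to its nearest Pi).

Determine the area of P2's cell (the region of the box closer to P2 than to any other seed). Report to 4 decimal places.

Area of P2's cell: 100.1267

1. box [0,47]×[0,55]: [(0, 0) (47, 0) (47, 55) (0, 55)]
2. ⊥bis P2·P0 via (41.08,27.485): [(0, 17.9735) (0, 0) (47, 0) (47, 28.8557)]  |A|=1100.4853
3. ⊥bis P2·P1 via (22.395,26.24): [(22.1904, 23.1114) (20.6788, 0) (47, 0) (47, 28.8557)]  |A|=662.1087
4. ⊥bis P2·P3 via (43.11,14.125): [(22.1904, 23.1114) (21.4131, 11.2267) (47, 14.6446) (47, 28.8557)]  |A|=327.0026
5. ⊥bis P2·P4 via (26.81,29.435): [(25.1161, 23.7888) (21.4314, 11.5062) (21.4131, 11.2267) (47, 14.6446) (47, 28.8557)]  |A|=310.2828
6. ⊥bis P2·P5 via (38.21,22.53): [(35.5934, 26.2146) (44.0862, 14.2554) (47, 14.6446) (47, 28.8557)]  |A|=100.1267
7. ⊥bis P2·P6 via (28.355,26.395): [(35.5934, 26.2146) (44.0862, 14.2554) (47, 14.6446) (47, 28.8557)]  |A|=100.1267
8. canonical 4-gon: [(35.5934, 26.2146) (44.0862, 14.2554) (47, 14.6446) (47, 28.8557)]
9. shoelace: 100.1267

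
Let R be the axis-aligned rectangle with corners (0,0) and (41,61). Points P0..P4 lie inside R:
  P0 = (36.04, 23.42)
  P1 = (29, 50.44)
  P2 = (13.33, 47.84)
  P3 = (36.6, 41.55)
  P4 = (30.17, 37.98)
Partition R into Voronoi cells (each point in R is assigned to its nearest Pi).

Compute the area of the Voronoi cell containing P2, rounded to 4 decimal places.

1. box [0,41]×[0,61]: [(0, 0) (41, 0) (41, 61) (0, 61)]
2. ⊥bis P2·P0 via (24.685,35.63): [(0, 12.6736) (41, 50.8025) (41, 61) (0, 61)]  |A|=1199.7398
3. ⊥bis P2·P1 via (21.165,49.14): [(0, 12.6736) (23.5775, 34.6001) (19.1972, 61) (0, 61)]  |A|=823.1104
4. ⊥bis P2·P3 via (24.965,44.695): [(0, 12.6736) (21.7859, 32.9339) (23.0674, 37.6746) (19.1972, 61) (0, 61)]  |A|=819.9313
5. ⊥bis P2·P4 via (21.75,42.91): [(0, 12.6736) (8.8833, 20.9348) (22.0996, 43.5071) (19.1972, 61) (0, 61)]  |A|=747.5714
6. canonical 5-gon: [(0, 12.6736) (8.8833, 20.9348) (22.0996, 43.5071) (19.1972, 61) (0, 61)]
7. shoelace: 747.5714

Area of P2's cell: 747.5714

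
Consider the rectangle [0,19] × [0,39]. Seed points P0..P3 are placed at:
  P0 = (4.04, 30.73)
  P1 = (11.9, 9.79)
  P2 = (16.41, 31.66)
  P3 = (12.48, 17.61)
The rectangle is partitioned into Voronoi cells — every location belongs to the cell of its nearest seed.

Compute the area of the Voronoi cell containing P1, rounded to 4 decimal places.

1. box [0,19]×[0,39]: [(0, 0) (19, 0) (19, 39) (0, 39)]
2. ⊥bis P1·P0 via (7.97,20.26): [(0, 17.2684) (0, 0) (19, 0) (19, 24.4002)]  |A|=395.8517
3. ⊥bis P1·P2 via (14.155,20.725): [(10.9627, 21.3833) (0, 17.2684) (0, 0) (19, 0) (19, 19.7259)]  |A|=377.0671
4. ⊥bis P1·P3 via (12.19,13.7): [(0, 14.6041) (0, 0) (19, 0) (19, 13.1949)]  |A|=264.0908
5. canonical 4-gon: [(0, 14.6041) (0, 0) (19, 0) (19, 13.1949)]
6. shoelace: 264.0908

Area of P1's cell: 264.0908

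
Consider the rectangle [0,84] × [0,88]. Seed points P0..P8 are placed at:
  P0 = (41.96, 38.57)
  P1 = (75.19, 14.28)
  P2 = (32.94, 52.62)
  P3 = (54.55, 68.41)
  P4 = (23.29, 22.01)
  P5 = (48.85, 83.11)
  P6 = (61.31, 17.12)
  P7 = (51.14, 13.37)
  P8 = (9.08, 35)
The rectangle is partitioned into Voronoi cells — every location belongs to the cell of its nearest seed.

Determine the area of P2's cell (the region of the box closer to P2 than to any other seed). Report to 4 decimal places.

Area of P2's cell: 1209.4725

1. box [0,84]×[0,88]: [(0, 0) (84, 0) (84, 88) (0, 88)]
2. ⊥bis P2·P0 via (37.45,45.595): [(0, 21.5524) (84, 75.4798) (84, 88) (0, 88)]  |A|=3316.6503
3. ⊥bis P2·P1 via (54.065,33.45): [(0, 21.5524) (84, 75.4798) (84, 88) (0, 88)]  |A|=3316.6503
4. ⊥bis P2·P3 via (43.745,60.515): [(0, 21.5524) (49.1557, 53.11) (23.6623, 88) (0, 88)]  |A|=2045.9283
5. ⊥bis P2·P4 via (28.115,37.315): [(0, 46.1784) (25.7259, 38.0682) (49.1557, 53.11) (23.6623, 88) (0, 88)]  |A|=1729.1649
6. ⊥bis P2·P5 via (40.895,67.865): [(0, 46.1784) (25.7259, 38.0682) (49.1557, 53.11) (36.8213, 69.9907) (2.3082, 88) (0, 88)]  |A|=1536.879
7. ⊥bis P2·P6 via (47.125,34.87): [(0, 46.1784) (25.7259, 38.0682) (49.1557, 53.11) (36.8213, 69.9907) (2.3082, 88) (0, 88)]  |A|=1536.879
8. ⊥bis P2·P7 via (42.04,32.995): [(0, 46.1784) (25.7259, 38.0682) (49.1557, 53.11) (36.8213, 69.9907) (2.3082, 88) (0, 88)]  |A|=1536.879
9. ⊥bis P2·P8 via (21.01,43.81): [(0, 72.2605) (25.1058, 38.2637) (25.7259, 38.0682) (49.1557, 53.11) (36.8213, 69.9907) (2.3082, 88) (0, 88)]  |A|=1209.4725
10. canonical 7-gon: [(0, 72.2605) (25.1058, 38.2637) (25.7259, 38.0682) (49.1557, 53.11) (36.8213, 69.9907) (2.3082, 88) (0, 88)]
11. shoelace: 1209.4725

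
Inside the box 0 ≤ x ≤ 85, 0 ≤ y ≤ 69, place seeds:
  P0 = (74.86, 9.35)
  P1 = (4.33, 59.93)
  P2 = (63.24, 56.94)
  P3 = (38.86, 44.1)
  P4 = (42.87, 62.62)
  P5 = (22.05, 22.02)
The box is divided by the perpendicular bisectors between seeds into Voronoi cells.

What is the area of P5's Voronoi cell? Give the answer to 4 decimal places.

1. box [0,85]×[0,69]: [(0, 0) (85, 0) (85, 69) (0, 69)]
2. ⊥bis P5·P0 via (48.455,15.685): [(0, 0) (44.6919, 0) (61.2462, 69) (0, 69)]  |A|=3654.8632
3. ⊥bis P5·P1 via (13.19,40.975): [(0, 34.8097) (0, 0) (44.6919, 0) (59.7431, 62.735)]  |A|=2441.6917
4. ⊥bis P5·P2 via (42.645,39.48): [(33.3777, 50.4112) (0, 34.8097) (0, 0) (44.6919, 0) (51.6231, 28.8899)]  |A|=2045.5579
5. ⊥bis P5·P3 via (30.455,33.06): [(17.4457, 42.9642) (0, 34.8097) (0, 0) (44.6919, 0) (49.1997, 18.7892)]  |A|=1616.5221
6. ⊥bis P5·P4 via (32.46,42.32): [(17.4457, 42.9642) (0, 34.8097) (0, 0) (44.6919, 0) (49.1997, 18.7892)]  |A|=1616.5221
7. canonical 5-gon: [(17.4457, 42.9642) (0, 34.8097) (0, 0) (44.6919, 0) (49.1997, 18.7892)]
8. shoelace: 1616.5221

Area of P5's cell: 1616.5221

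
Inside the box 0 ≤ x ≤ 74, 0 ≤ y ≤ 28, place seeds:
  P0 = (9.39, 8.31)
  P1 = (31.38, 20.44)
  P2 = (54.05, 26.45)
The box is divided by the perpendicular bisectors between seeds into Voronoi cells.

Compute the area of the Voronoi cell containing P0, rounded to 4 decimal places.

Area of P0's cell: 576.5720

1. box [0,74]×[0,28]: [(0, 0) (74, 0) (74, 28) (0, 28)]
2. ⊥bis P0·P1 via (20.385,14.375): [(0, 0) (28.3145, 0) (12.8693, 28) (0, 28)]  |A|=576.572
3. ⊥bis P0·P2 via (31.72,17.38): [(0, 0) (28.3145, 0) (12.8693, 28) (0, 28)]  |A|=576.572
4. canonical 4-gon: [(0, 0) (28.3145, 0) (12.8693, 28) (0, 28)]
5. shoelace: 576.572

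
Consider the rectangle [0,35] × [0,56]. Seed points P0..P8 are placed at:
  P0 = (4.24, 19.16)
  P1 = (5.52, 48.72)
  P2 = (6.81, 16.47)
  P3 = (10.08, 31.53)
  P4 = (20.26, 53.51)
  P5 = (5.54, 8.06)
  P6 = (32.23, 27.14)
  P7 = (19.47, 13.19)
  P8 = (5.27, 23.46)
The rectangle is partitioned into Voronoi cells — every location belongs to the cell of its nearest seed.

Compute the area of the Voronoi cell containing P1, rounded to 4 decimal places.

Area of P1's cell: 219.2851

1. box [0,35]×[0,56]: [(0, 0) (35, 0) (35, 56) (0, 56)]
2. ⊥bis P1·P0 via (4.88,33.94): [(0, 34.1513) (35, 32.6358) (35, 56) (0, 56)]  |A|=791.2264
3. ⊥bis P1·P2 via (6.165,32.595): [(0, 34.1513) (21.6432, 33.2141) (35, 33.7484) (35, 56) (0, 56)]  |A|=783.7956
4. ⊥bis P1·P3 via (7.8,40.125): [(0, 38.0559) (35, 47.3404) (35, 56) (0, 56)]  |A|=465.5657
5. ⊥bis P1·P4 via (12.89,51.115): [(0, 38.0559) (15.774, 42.2403) (11.3025, 56) (0, 56)]  |A|=219.2851
6. ⊥bis P1·P5 via (5.53,28.39): [(0, 38.0559) (15.774, 42.2403) (11.3025, 56) (0, 56)]  |A|=219.2851
7. ⊥bis P1·P6 via (18.875,37.93): [(0, 38.0559) (15.774, 42.2403) (11.3025, 56) (0, 56)]  |A|=219.2851
8. ⊥bis P1·P7 via (12.495,30.955): [(0, 38.0559) (15.774, 42.2403) (11.3025, 56) (0, 56)]  |A|=219.2851
9. ⊥bis P1·P8 via (5.395,36.09): [(0, 38.0559) (15.774, 42.2403) (11.3025, 56) (0, 56)]  |A|=219.2851
10. canonical 4-gon: [(0, 38.0559) (15.774, 42.2403) (11.3025, 56) (0, 56)]
11. shoelace: 219.2851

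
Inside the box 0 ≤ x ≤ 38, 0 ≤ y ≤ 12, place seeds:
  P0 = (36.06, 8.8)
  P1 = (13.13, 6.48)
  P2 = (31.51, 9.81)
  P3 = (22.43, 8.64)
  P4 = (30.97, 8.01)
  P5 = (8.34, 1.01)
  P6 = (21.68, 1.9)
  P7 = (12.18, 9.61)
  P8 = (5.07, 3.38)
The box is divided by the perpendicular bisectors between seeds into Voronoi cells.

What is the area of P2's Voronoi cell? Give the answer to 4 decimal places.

1. box [0,38]×[0,12]: [(0, 0) (38, 0) (38, 12) (0, 12)]
2. ⊥bis P2·P0 via (33.785,9.305): [(0, 0) (31.7195, 0) (34.3832, 12) (0, 12)]  |A|=396.6164
3. ⊥bis P2·P1 via (22.32,8.145): [(23.7957, 0) (31.7195, 0) (34.3832, 12) (21.6216, 12)]  |A|=124.1129
4. ⊥bis P2·P3 via (26.97,9.225): [(28.1587, 0) (31.7195, 0) (34.3832, 12) (26.6124, 12)]  |A|=67.9897
5. ⊥bis P2·P4 via (31.24,8.91): [(26.8405, 10.2298) (33.5439, 8.2188) (34.3832, 12) (26.6124, 12)]  |A|=20.395
6. ⊥bis P2·P5 via (19.925,5.41): [(26.8405, 10.2298) (33.5439, 8.2188) (34.3832, 12) (26.6124, 12)]  |A|=20.395
7. ⊥bis P2·P6 via (26.595,5.855): [(26.8405, 10.2298) (33.5439, 8.2188) (34.3832, 12) (26.6124, 12)]  |A|=20.395
8. ⊥bis P2·P7 via (21.845,9.71): [(26.8405, 10.2298) (33.5439, 8.2188) (34.3832, 12) (26.6124, 12)]  |A|=20.395
9. ⊥bis P2·P8 via (18.29,6.595): [(26.8405, 10.2298) (33.5439, 8.2188) (34.3832, 12) (26.6124, 12)]  |A|=20.395
10. canonical 4-gon: [(26.8405, 10.2298) (33.5439, 8.2188) (34.3832, 12) (26.6124, 12)]
11. shoelace: 20.395

Area of P2's cell: 20.3950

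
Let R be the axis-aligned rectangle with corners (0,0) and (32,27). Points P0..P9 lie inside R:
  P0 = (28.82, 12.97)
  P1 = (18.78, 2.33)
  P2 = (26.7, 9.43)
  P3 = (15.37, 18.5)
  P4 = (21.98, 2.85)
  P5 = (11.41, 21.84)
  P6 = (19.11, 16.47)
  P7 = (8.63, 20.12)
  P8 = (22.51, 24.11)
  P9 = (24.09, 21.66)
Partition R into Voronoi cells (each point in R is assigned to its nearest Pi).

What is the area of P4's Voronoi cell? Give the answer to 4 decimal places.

Area of P4's cell: 59.0458

1. box [0,32]×[0,27]: [(0, 0) (32, 0) (32, 27) (0, 27)]
2. ⊥bis P4·P0 via (25.4,7.91): [(0, 25.0776) (0, 0) (32, 0) (32, 3.4491)]  |A|=456.4275
3. ⊥bis P4·P1 via (20.38,2.59): [(18.7894, 12.378) (20.8009, 0) (32, 0) (32, 3.4491)]  |A|=92.0938
4. ⊥bis P4·P2 via (24.34,6.14): [(19.2045, 9.8238) (20.8009, 0) (32, 0) (32, 0.6453)]  |A|=59.1375
5. ⊥bis P4·P3 via (18.675,10.675): [(19.2045, 9.8238) (20.8009, 0) (32, 0) (32, 0.6453)]  |A|=59.1375
6. ⊥bis P4·P5 via (16.695,12.345): [(19.2045, 9.8238) (20.8009, 0) (32, 0) (32, 0.6453)]  |A|=59.1375
7. ⊥bis P4·P6 via (20.545,9.66): [(19.6854, 9.4789) (19.2746, 9.3923) (20.8009, 0) (32, 0) (32, 0.6453)]  |A|=59.0458
8. ⊥bis P4·P7 via (15.305,11.485): [(19.6854, 9.4789) (19.2746, 9.3923) (20.8009, 0) (32, 0) (32, 0.6453)]  |A|=59.0458
9. ⊥bis P4·P8 via (22.245,13.48): [(19.6854, 9.4789) (19.2746, 9.3923) (20.8009, 0) (32, 0) (32, 0.6453)]  |A|=59.0458
10. ⊥bis P4·P9 via (23.035,12.255): [(19.6854, 9.4789) (19.2746, 9.3923) (20.8009, 0) (32, 0) (32, 0.6453)]  |A|=59.0458
11. canonical 5-gon: [(19.6854, 9.4789) (19.2746, 9.3923) (20.8009, 0) (32, 0) (32, 0.6453)]
12. shoelace: 59.0458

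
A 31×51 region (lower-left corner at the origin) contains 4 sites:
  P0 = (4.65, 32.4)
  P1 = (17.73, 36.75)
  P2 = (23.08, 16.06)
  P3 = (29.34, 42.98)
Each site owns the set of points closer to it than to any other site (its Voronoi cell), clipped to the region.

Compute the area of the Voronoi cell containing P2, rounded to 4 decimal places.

1. box [0,31]×[0,51]: [(0, 0) (31, 0) (31, 51) (0, 51)]
2. ⊥bis P2·P0 via (13.865,24.23): [(0, 8.5916) (0, 0) (31, 0) (31, 43.5567)]  |A|=808.298
3. ⊥bis P2·P1 via (20.405,26.405): [(14.4216, 24.8578) (0, 8.5916) (0, 0) (31, 0) (31, 29.1446)]  |A|=688.8339
4. ⊥bis P2·P3 via (26.21,29.52): [(29.4963, 28.7558) (14.4216, 24.8578) (0, 8.5916) (0, 0) (31, 0) (31, 28.4061)]  |A|=688.2786
5. canonical 6-gon: [(29.4963, 28.7558) (14.4216, 24.8578) (0, 8.5916) (0, 0) (31, 0) (31, 28.4061)]
6. shoelace: 688.2786

Area of P2's cell: 688.2786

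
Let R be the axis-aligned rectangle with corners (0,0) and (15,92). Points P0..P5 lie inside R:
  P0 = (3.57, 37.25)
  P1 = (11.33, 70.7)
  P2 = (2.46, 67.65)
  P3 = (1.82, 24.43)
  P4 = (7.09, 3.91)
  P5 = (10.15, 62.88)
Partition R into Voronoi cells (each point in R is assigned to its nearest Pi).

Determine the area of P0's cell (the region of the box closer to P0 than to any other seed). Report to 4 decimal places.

Area of P0's cell: 295.7490

1. box [0,15]×[0,92]: [(0, 0) (15, 0) (15, 92) (0, 92)]
2. ⊥bis P0·P1 via (7.45,53.975): [(0, 55.7033) (0, 0) (15, 0) (15, 52.2235)]  |A|=809.451
3. ⊥bis P0·P2 via (3.015,52.45): [(12.5266, 52.7973) (0, 52.3399) (0, 0) (15, 0) (15, 52.2235)]  |A|=788.3851
4. ⊥bis P0·P3 via (2.695,30.84): [(12.5266, 52.7973) (0, 52.3399) (0, 31.2079) (15, 29.1603) (15, 52.2235)]  |A|=335.6237
5. ⊥bis P0·P4 via (5.33,20.58): [(12.5266, 52.7973) (0, 52.3399) (0, 31.2079) (15, 29.1603) (15, 52.2235)]  |A|=335.6237
6. ⊥bis P0·P5 via (6.86,50.065): [(0, 51.8262) (0, 31.2079) (15, 29.1603) (15, 47.9752)]  |A|=295.749
7. canonical 4-gon: [(0, 51.8262) (0, 31.2079) (15, 29.1603) (15, 47.9752)]
8. shoelace: 295.749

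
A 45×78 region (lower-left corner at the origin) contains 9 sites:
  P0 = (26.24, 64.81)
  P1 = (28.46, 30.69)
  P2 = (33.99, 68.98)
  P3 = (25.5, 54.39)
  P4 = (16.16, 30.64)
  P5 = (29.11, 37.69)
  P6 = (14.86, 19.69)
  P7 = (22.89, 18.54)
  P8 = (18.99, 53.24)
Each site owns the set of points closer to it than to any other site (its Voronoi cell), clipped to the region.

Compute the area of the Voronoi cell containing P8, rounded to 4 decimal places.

1. box [0,45]×[0,78]: [(0, 0) (45, 0) (45, 78) (0, 78)]
2. ⊥bis P8·P0 via (22.615,59.025): [(0, 73.196) (0, 0) (45, 0) (45, 44.9981)]  |A|=2659.3678
3. ⊥bis P8·P1 via (23.725,41.965): [(39.3612, 48.5315) (0, 73.196) (0, 32.0016)]  |A|=810.7315
4. ⊥bis P8·P2 via (26.49,61.11): [(39.3612, 48.5315) (0, 73.196) (0, 32.0016)]  |A|=810.7315
5. ⊥bis P8·P3 via (22.245,53.815): [(24.296, 42.2048) (21.164, 59.9342) (0, 73.196) (0, 32.0016)]  |A|=667.2752
6. ⊥bis P8·P4 via (17.575,41.94): [(22.2666, 41.3525) (24.296, 42.2048) (21.164, 59.9342) (0, 73.196) (0, 44.1408)]  |A|=532.126
7. ⊥bis P8·P5 via (24.05,45.465): [(18.4628, 41.8288) (23.7541, 45.2724) (21.164, 59.9342) (0, 73.196) (0, 44.1408)]  |A|=520.973
8. ⊥bis P8·P6 via (16.925,36.465): [(18.4628, 41.8288) (23.7541, 45.2724) (21.164, 59.9342) (0, 73.196) (0, 44.1408)]  |A|=520.973
9. ⊥bis P8·P7 via (20.94,35.89): [(18.4628, 41.8288) (23.7541, 45.2724) (21.164, 59.9342) (0, 73.196) (0, 44.1408)]  |A|=520.973
10. canonical 5-gon: [(18.4628, 41.8288) (23.7541, 45.2724) (21.164, 59.9342) (0, 73.196) (0, 44.1408)]
11. shoelace: 520.973

Area of P8's cell: 520.9730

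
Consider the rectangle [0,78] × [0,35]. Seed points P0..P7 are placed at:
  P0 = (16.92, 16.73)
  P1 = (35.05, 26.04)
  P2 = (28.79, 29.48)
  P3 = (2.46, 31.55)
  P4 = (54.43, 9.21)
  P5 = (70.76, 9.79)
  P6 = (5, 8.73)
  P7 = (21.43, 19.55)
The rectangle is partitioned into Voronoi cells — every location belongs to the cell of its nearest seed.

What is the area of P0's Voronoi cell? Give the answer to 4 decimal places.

1. box [0,78]×[0,35]: [(0, 0) (78, 0) (78, 35) (0, 35)]
2. ⊥bis P0·P1 via (25.985,21.385): [(0, 0) (36.9665, 0) (18.9935, 35) (0, 35)]  |A|=979.3
3. ⊥bis P0·P2 via (22.855,23.105): [(0, 0) (36.9665, 0) (27.1597, 19.0974) (10.0781, 35) (0, 35)]  |A|=908.4112
4. ⊥bis P0·P3 via (9.69,24.14): [(0, 14.6854) (0, 0) (36.9665, 0) (27.1597, 19.0974) (15.5753, 29.8823)]  |A|=724.42
5. ⊥bis P0·P4 via (35.675,12.97): [(0, 14.6854) (0, 0) (33.0748, 0) (34.1675, 5.4506) (27.1597, 19.0974) (15.5753, 29.8823)]  |A|=713.8139
6. ⊥bis P0·P5 via (43.84,13.26): [(0, 14.6854) (0, 0) (33.0748, 0) (34.1675, 5.4506) (27.1597, 19.0974) (15.5753, 29.8823)]  |A|=713.8139
7. ⊥bis P0·P6 via (10.96,12.73): [(5.83, 20.3737) (19.5036, 0) (33.0748, 0) (34.1675, 5.4506) (27.1597, 19.0974) (15.5753, 29.8823)]  |A|=472.3253
8. ⊥bis P0·P7 via (19.175,18.14): [(13.2509, 27.6144) (5.83, 20.3737) (19.5036, 0) (30.5175, 0)]  |A|=277.17
9. canonical 4-gon: [(13.2509, 27.6144) (5.83, 20.3737) (19.5036, 0) (30.5175, 0)]
10. shoelace: 277.17

Area of P0's cell: 277.1700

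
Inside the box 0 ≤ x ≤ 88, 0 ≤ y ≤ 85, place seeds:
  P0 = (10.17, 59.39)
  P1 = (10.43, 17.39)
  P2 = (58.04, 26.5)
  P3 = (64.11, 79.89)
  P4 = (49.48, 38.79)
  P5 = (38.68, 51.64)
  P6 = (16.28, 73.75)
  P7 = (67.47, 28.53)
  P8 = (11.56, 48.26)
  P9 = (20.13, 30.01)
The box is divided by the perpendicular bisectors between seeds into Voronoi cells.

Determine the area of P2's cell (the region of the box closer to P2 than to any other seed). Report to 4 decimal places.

Area of P2's cell: 823.6958

1. box [0,88]×[0,85]: [(0, 0) (88, 0) (88, 85) (0, 85)]
2. ⊥bis P2·P0 via (34.105,42.945): [(4.5988, 0) (88, 0) (88, 85) (62.9997, 85)]  |A|=4607.0634
3. ⊥bis P2·P1 via (34.235,21.945): [(31.0637, 38.5185) (38.4341, 0) (88, 0) (88, 85) (62.9997, 85)]  |A|=3955.4206
4. ⊥bis P2·P3 via (61.075,53.195): [(42.5913, 55.2964) (31.0637, 38.5185) (38.4341, 0) (88, 0) (88, 50.1339)]  |A|=2792.5083
5. ⊥bis P2·P4 via (53.76,32.645): [(80.1508, 51.0262) (34.7245, 19.3868) (38.4341, 0) (88, 0) (88, 50.1339)]  |A|=1960.3547
6. ⊥bis P2·P5 via (48.36,39.07): [(80.1508, 51.0262) (34.7245, 19.3868) (38.4341, 0) (88, 0) (88, 50.1339)]  |A|=1960.3547
7. ⊥bis P2·P6 via (37.16,50.125): [(80.1508, 51.0262) (34.7245, 19.3868) (38.4341, 0) (88, 0) (88, 50.1339)]  |A|=1960.3547
8. ⊥bis P2·P7 via (62.755,27.515): [(60.6218, 37.4243) (34.7245, 19.3868) (38.4341, 0) (68.6782, 0)]  |A|=850.4195
9. ⊥bis P2·P8 via (34.8,37.38): [(60.6218, 37.4243) (34.7245, 19.3868) (38.4341, 0) (68.6782, 0)]  |A|=850.4195
10. ⊥bis P2·P9 via (39.085,28.255): [(60.6218, 37.4243) (38.5079, 22.0219) (37.1098, 6.9212) (38.4341, 0) (68.6782, 0)]  |A|=823.6958
11. canonical 5-gon: [(60.6218, 37.4243) (38.5079, 22.0219) (37.1098, 6.9212) (38.4341, 0) (68.6782, 0)]
12. shoelace: 823.6958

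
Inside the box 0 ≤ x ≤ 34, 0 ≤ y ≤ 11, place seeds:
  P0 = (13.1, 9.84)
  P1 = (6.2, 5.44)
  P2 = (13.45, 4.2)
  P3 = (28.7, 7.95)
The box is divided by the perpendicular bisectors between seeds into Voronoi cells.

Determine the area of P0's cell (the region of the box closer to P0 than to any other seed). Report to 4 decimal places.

Area of P0's cell: 46.9078

1. box [0,34]×[0,11]: [(0, 0) (34, 0) (34, 11) (0, 11)]
2. ⊥bis P0·P1 via (9.65,7.64): [(14.5219, 0) (34, 0) (34, 11) (7.5074, 11)]  |A|=252.839
3. ⊥bis P0·P2 via (13.275,7.02): [(10.1683, 6.8272) (34, 8.3061) (34, 11) (7.5074, 11)]  |A|=87.3739
4. ⊥bis P0·P3 via (20.9,8.895): [(10.1683, 6.8272) (20.7289, 7.4826) (21.155, 11) (7.5074, 11)]  |A|=46.9078
5. canonical 4-gon: [(10.1683, 6.8272) (20.7289, 7.4826) (21.155, 11) (7.5074, 11)]
6. shoelace: 46.9078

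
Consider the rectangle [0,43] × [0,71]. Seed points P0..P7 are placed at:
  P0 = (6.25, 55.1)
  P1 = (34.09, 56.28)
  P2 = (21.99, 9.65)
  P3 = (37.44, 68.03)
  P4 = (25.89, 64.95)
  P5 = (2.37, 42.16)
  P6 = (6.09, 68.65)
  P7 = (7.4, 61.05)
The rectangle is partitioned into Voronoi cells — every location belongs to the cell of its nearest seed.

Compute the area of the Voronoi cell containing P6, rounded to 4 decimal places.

Area of P6's cell: 96.5292

1. box [0,43]×[0,71]: [(0, 0) (43, 0) (43, 71) (0, 71)]
2. ⊥bis P6·P0 via (6.17,61.875): [(0, 61.8021) (43, 62.3099) (43, 71) (0, 71)]  |A|=384.5912
3. ⊥bis P6·P1 via (20.09,62.465): [(0, 61.8021) (19.901, 62.0371) (23.8606, 71) (0, 71)]  |A|=198.453
4. ⊥bis P6·P2 via (14.04,39.15): [(0, 61.8021) (19.901, 62.0371) (23.8606, 71) (0, 71)]  |A|=198.453
5. ⊥bis P6·P3 via (21.765,68.34): [(0, 61.8021) (19.901, 62.0371) (21.7219, 66.1588) (21.8176, 71) (0, 71)]  |A|=193.5076
6. ⊥bis P6·P4 via (15.99,66.8): [(0, 61.8021) (15.0894, 61.9803) (16.7748, 71) (0, 71)]  |A|=145.0467
7. ⊥bis P6·P5 via (4.23,55.405): [(0, 61.8021) (15.0894, 61.9803) (16.7748, 71) (0, 71)]  |A|=145.0467
8. ⊥bis P6·P7 via (6.745,64.85): [(0, 63.6874) (15.9212, 66.4317) (16.7748, 71) (0, 71)]  |A|=96.5292
9. canonical 4-gon: [(0, 63.6874) (15.9212, 66.4317) (16.7748, 71) (0, 71)]
10. shoelace: 96.5292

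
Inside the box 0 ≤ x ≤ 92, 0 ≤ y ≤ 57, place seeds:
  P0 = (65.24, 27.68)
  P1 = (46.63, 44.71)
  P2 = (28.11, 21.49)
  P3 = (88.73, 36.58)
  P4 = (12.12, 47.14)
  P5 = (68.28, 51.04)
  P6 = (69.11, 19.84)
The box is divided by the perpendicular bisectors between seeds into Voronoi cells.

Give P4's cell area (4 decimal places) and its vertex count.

1. box [0,92]×[0,57]: [(0, 0) (92, 0) (92, 57) (0, 57)]
2. ⊥bis P4·P0 via (38.68,37.41): [(0, 0) (24.9752, 0) (45.8566, 57) (0, 57)]  |A|=2018.7067
3. ⊥bis P4·P1 via (29.375,45.925): [(0, 0) (24.9752, 0) (26.4187, 3.9402) (30.1548, 57) (0, 57)]  |A|=1602.1405
4. ⊥bis P4·P2 via (20.115,34.315): [(0, 21.7755) (28.9451, 39.8196) (30.1548, 57) (0, 57)]  |A|=768.8246
5. ⊥bis P4·P3 via (50.425,41.86): [(0, 21.7755) (28.9451, 39.8196) (30.1548, 57) (0, 57)]  |A|=768.8246
6. ⊥bis P4·P5 via (40.2,49.09): [(0, 21.7755) (28.9451, 39.8196) (30.1548, 57) (0, 57)]  |A|=768.8246
7. ⊥bis P4·P6 via (40.615,33.49): [(0, 21.7755) (28.9451, 39.8196) (30.1548, 57) (0, 57)]  |A|=768.8246
8. canonical 4-gon: [(0, 21.7755) (28.9451, 39.8196) (30.1548, 57) (0, 57)]
9. shoelace: 768.8246

Area of P4's cell: 768.8246 (4 vertices)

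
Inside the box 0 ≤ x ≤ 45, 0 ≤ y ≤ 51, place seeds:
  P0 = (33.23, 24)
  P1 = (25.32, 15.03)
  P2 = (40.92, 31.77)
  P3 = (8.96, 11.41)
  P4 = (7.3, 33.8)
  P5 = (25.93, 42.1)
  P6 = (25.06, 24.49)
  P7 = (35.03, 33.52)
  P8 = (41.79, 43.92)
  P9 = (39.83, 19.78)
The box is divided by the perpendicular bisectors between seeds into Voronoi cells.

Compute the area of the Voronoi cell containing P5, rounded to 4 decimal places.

Area of P5's cell: 302.8159

1. box [0,45]×[0,51]: [(0, 0) (45, 0) (45, 51) (0, 51)]
2. ⊥bis P5·P0 via (29.58,33.05): [(0, 21.1199) (45, 39.2691) (45, 51) (0, 51)]  |A|=936.2461
3. ⊥bis P5·P1 via (25.625,28.565): [(0, 29.1424) (18.8388, 28.7179) (45, 39.2691) (45, 51) (0, 51)]  |A|=860.679
4. ⊥bis P5·P2 via (33.425,36.935): [(0, 29.1424) (18.8388, 28.7179) (31.1972, 33.7023) (43.1176, 51) (0, 51)]  |A|=763.4386
5. ⊥bis P5·P3 via (17.445,26.755): [(0, 36.4012) (13.6851, 28.8341) (18.8388, 28.7179) (31.1972, 33.7023) (43.1176, 51) (0, 51)]  |A|=713.7704
6. ⊥bis P5·P4 via (16.615,37.95): [(20.4403, 29.3638) (31.1972, 33.7023) (43.1176, 51) (10.801, 51)]  |A|=416.7811
7. ⊥bis P5·P6 via (25.495,33.295): [(18.5357, 33.6388) (29.6754, 33.0885) (31.1972, 33.7023) (43.1176, 51) (10.801, 51)]  |A|=393.4942
8. ⊥bis P5·P7 via (30.48,37.81): [(18.5357, 33.6388) (26.1906, 33.2606) (42.9163, 51) (10.801, 51)]  |A|=349.8389
9. ⊥bis P5·P8 via (33.86,43.01): [(18.5357, 33.6388) (26.1906, 33.2606) (34.0252, 41.5701) (32.9431, 51) (10.801, 51)]  |A|=302.8159
10. ⊥bis P5·P9 via (32.88,30.94): [(18.5357, 33.6388) (26.1906, 33.2606) (34.0252, 41.5701) (32.9431, 51) (10.801, 51)]  |A|=302.8159
11. canonical 5-gon: [(18.5357, 33.6388) (26.1906, 33.2606) (34.0252, 41.5701) (32.9431, 51) (10.801, 51)]
12. shoelace: 302.8159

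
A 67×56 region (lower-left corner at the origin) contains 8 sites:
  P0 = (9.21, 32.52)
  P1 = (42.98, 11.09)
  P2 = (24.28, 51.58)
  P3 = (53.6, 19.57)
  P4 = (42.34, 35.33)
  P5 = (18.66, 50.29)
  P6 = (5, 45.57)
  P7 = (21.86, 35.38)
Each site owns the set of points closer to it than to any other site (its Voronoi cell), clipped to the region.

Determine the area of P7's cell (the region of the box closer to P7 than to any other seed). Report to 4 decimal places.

Area of P7's cell: 392.3501

1. box [0,67]×[0,56]: [(0, 0) (67, 0) (67, 56) (0, 56)]
2. ⊥bis P7·P0 via (15.535,33.95): [(23.2107, 0) (67, 0) (67, 56) (10.5498, 56)]  |A|=2806.7078
3. ⊥bis P7·P1 via (32.42,23.235): [(20.3335, 12.7259) (67, 53.3021) (67, 56) (10.5498, 56)]  |A|=1284.3682
4. ⊥bis P7·P2 via (23.07,43.48): [(13.0417, 44.9781) (20.3335, 12.7259) (50.9191, 39.3198)]  |A|=590.1848
5. ⊥bis P7·P3 via (37.73,27.475): [(44.1348, 40.3333) (13.0417, 44.9781) (20.3335, 12.7259) (38.0613, 28.14)]  |A|=545.7463
6. ⊥bis P7·P4 via (32.1,35.355): [(32.1165, 42.1286) (13.0417, 44.9781) (20.3335, 12.7259) (32.0697, 22.9304)]  |A|=409.6314
7. ⊥bis P7·P5 via (20.26,42.835): [(32.1165, 42.1286) (23.1851, 43.4628) (13.8378, 41.4567) (20.3335, 12.7259) (32.0697, 22.9304)]  |A|=392.3751
8. ⊥bis P7·P6 via (13.43,40.475): [(32.1165, 42.1286) (23.1851, 43.4628) (14.051, 41.5024) (13.8883, 41.2333) (20.3335, 12.7259) (32.0697, 22.9304)]  |A|=392.3501
9. canonical 6-gon: [(32.1165, 42.1286) (23.1851, 43.4628) (14.051, 41.5024) (13.8883, 41.2333) (20.3335, 12.7259) (32.0697, 22.9304)]
10. shoelace: 392.3501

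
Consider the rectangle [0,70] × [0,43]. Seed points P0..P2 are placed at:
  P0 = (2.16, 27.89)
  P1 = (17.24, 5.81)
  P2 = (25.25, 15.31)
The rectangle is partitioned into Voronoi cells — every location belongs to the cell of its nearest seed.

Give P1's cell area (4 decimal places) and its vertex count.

1. box [0,70]×[0,43]: [(0, 0) (70, 0) (70, 43) (0, 43)]
2. ⊥bis P1·P0 via (9.7,16.85): [(0, 10.2252) (0, 0) (70, 0) (70, 43) (47.9886, 43)]  |A|=2223.5913
3. ⊥bis P1·P2 via (21.245,10.56): [(11.9569, 18.3914) (0, 10.2252) (0, 0) (33.7693, 0)]  |A|=371.6628
4. canonical 4-gon: [(11.9569, 18.3914) (0, 10.2252) (0, 0) (33.7693, 0)]
5. shoelace: 371.6628

Area of P1's cell: 371.6628 (4 vertices)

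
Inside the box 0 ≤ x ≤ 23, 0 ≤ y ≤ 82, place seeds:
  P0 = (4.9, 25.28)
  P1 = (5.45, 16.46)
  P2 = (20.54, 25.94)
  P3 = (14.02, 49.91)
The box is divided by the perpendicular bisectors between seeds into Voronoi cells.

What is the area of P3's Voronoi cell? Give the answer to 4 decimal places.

Area of P3's cell: 1001.6313

1. box [0,23]×[0,82]: [(0, 0) (23, 0) (23, 82) (0, 82)]
2. ⊥bis P3·P0 via (9.46,37.595): [(0, 41.0979) (23, 32.5814) (23, 82) (0, 82)]  |A|=1038.6885
3. ⊥bis P3·P1 via (9.735,33.185): [(0, 41.0979) (23, 32.5814) (23, 82) (0, 82)]  |A|=1038.6885
4. ⊥bis P3·P2 via (17.28,37.925): [(0, 41.0979) (12.258, 36.559) (23, 39.4809) (23, 82) (0, 82)]  |A|=1001.6313
5. canonical 5-gon: [(0, 41.0979) (12.258, 36.559) (23, 39.4809) (23, 82) (0, 82)]
6. shoelace: 1001.6313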